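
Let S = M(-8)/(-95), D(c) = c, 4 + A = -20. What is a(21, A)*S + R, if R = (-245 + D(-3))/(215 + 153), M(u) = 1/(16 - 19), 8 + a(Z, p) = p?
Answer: -10307/13110 ≈ -0.78619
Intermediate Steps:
A = -24 (A = -4 - 20 = -24)
a(Z, p) = -8 + p
M(u) = -⅓ (M(u) = 1/(-3) = -⅓)
R = -31/46 (R = (-245 - 3)/(215 + 153) = -248/368 = -248*1/368 = -31/46 ≈ -0.67391)
S = 1/285 (S = -⅓/(-95) = -⅓*(-1/95) = 1/285 ≈ 0.0035088)
a(21, A)*S + R = (-8 - 24)*(1/285) - 31/46 = -32*1/285 - 31/46 = -32/285 - 31/46 = -10307/13110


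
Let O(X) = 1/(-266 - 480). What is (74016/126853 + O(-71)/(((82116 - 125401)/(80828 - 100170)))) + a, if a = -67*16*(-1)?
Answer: 2196735946276397/2048080375165 ≈ 1072.6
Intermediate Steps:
O(X) = -1/746 (O(X) = 1/(-746) = -1/746)
a = 1072 (a = -1072*(-1) = 1072)
(74016/126853 + O(-71)/(((82116 - 125401)/(80828 - 100170)))) + a = (74016/126853 - (80828 - 100170)/(82116 - 125401)/746) + 1072 = (74016*(1/126853) - 1/(746*((-43285/(-19342))))) + 1072 = (74016/126853 - 1/(746*((-43285*(-1/19342))))) + 1072 = (74016/126853 - 1/(746*43285/19342)) + 1072 = (74016/126853 - 1/746*19342/43285) + 1072 = (74016/126853 - 9671/16145305) + 1072 = 1193784099517/2048080375165 + 1072 = 2196735946276397/2048080375165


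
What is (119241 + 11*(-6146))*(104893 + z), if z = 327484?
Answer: 22325786395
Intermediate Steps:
(119241 + 11*(-6146))*(104893 + z) = (119241 + 11*(-6146))*(104893 + 327484) = (119241 - 67606)*432377 = 51635*432377 = 22325786395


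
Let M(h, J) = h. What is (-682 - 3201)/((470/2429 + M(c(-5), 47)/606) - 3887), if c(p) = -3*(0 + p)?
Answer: 1905225014/1907080561 ≈ 0.99903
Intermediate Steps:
c(p) = -3*p
(-682 - 3201)/((470/2429 + M(c(-5), 47)/606) - 3887) = (-682 - 3201)/((470/2429 - 3*(-5)/606) - 3887) = -3883/((470*(1/2429) + 15*(1/606)) - 3887) = -3883/((470/2429 + 5/202) - 3887) = -3883/(107085/490658 - 3887) = -3883/(-1907080561/490658) = -3883*(-490658/1907080561) = 1905225014/1907080561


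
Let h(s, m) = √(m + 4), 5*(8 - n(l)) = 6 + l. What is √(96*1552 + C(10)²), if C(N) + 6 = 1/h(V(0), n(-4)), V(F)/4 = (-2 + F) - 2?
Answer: √(501330482 - 696*√290)/58 ≈ 386.04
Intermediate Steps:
V(F) = -16 + 4*F (V(F) = 4*((-2 + F) - 2) = 4*(-4 + F) = -16 + 4*F)
n(l) = 34/5 - l/5 (n(l) = 8 - (6 + l)/5 = 8 + (-6/5 - l/5) = 34/5 - l/5)
h(s, m) = √(4 + m)
C(N) = -6 + √290/58 (C(N) = -6 + 1/(√(4 + (34/5 - ⅕*(-4)))) = -6 + 1/(√(4 + (34/5 + ⅘))) = -6 + 1/(√(4 + 38/5)) = -6 + 1/(√(58/5)) = -6 + 1/(√290/5) = -6 + √290/58)
√(96*1552 + C(10)²) = √(96*1552 + (-6 + √290/58)²) = √(148992 + (-6 + √290/58)²)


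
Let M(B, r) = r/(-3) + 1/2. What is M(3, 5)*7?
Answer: -49/6 ≈ -8.1667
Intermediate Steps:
M(B, r) = ½ - r/3 (M(B, r) = r*(-⅓) + 1*(½) = -r/3 + ½ = ½ - r/3)
M(3, 5)*7 = (½ - ⅓*5)*7 = (½ - 5/3)*7 = -7/6*7 = -49/6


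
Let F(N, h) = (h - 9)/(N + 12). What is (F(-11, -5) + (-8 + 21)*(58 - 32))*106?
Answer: 34344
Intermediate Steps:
F(N, h) = (-9 + h)/(12 + N)
(F(-11, -5) + (-8 + 21)*(58 - 32))*106 = ((-9 - 5)/(12 - 11) + (-8 + 21)*(58 - 32))*106 = (-14/1 + 13*26)*106 = (1*(-14) + 338)*106 = (-14 + 338)*106 = 324*106 = 34344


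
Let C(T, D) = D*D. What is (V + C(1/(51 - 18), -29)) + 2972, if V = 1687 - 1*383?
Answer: 5117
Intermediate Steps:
V = 1304 (V = 1687 - 383 = 1304)
C(T, D) = D²
(V + C(1/(51 - 18), -29)) + 2972 = (1304 + (-29)²) + 2972 = (1304 + 841) + 2972 = 2145 + 2972 = 5117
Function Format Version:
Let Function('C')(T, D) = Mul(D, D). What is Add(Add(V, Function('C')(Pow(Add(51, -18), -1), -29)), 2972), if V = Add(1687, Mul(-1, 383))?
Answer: 5117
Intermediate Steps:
V = 1304 (V = Add(1687, -383) = 1304)
Function('C')(T, D) = Pow(D, 2)
Add(Add(V, Function('C')(Pow(Add(51, -18), -1), -29)), 2972) = Add(Add(1304, Pow(-29, 2)), 2972) = Add(Add(1304, 841), 2972) = Add(2145, 2972) = 5117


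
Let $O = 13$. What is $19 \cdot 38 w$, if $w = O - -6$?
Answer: $13718$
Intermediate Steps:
$w = 19$ ($w = 13 - -6 = 13 + 6 = 19$)
$19 \cdot 38 w = 19 \cdot 38 \cdot 19 = 722 \cdot 19 = 13718$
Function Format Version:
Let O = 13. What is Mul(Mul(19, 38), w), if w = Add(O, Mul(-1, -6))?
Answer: 13718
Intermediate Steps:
w = 19 (w = Add(13, Mul(-1, -6)) = Add(13, 6) = 19)
Mul(Mul(19, 38), w) = Mul(Mul(19, 38), 19) = Mul(722, 19) = 13718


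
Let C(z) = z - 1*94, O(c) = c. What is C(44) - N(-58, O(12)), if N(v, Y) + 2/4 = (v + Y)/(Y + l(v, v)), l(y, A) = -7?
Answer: -403/10 ≈ -40.300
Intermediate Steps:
C(z) = -94 + z (C(z) = z - 94 = -94 + z)
N(v, Y) = -½ + (Y + v)/(-7 + Y) (N(v, Y) = -½ + (v + Y)/(Y - 7) = -½ + (Y + v)/(-7 + Y))
C(44) - N(-58, O(12)) = (-94 + 44) - (7 + 12 + 2*(-58))/(2*(-7 + 12)) = -50 - (7 + 12 - 116)/(2*5) = -50 - (-97)/(2*5) = -50 - 1*(-97/10) = -50 + 97/10 = -403/10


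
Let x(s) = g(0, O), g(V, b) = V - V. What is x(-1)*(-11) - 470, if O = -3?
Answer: -470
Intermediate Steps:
g(V, b) = 0
x(s) = 0
x(-1)*(-11) - 470 = 0*(-11) - 470 = 0 - 470 = -470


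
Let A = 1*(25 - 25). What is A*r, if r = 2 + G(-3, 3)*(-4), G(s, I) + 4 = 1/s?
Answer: 0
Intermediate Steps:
G(s, I) = -4 + 1/s
r = 58/3 (r = 2 + (-4 + 1/(-3))*(-4) = 2 + (-4 - 1/3)*(-4) = 2 - 13/3*(-4) = 2 + 52/3 = 58/3 ≈ 19.333)
A = 0 (A = 1*0 = 0)
A*r = 0*(58/3) = 0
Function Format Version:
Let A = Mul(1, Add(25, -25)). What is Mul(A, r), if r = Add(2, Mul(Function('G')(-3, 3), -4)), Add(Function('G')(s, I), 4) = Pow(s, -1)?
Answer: 0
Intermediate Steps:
Function('G')(s, I) = Add(-4, Pow(s, -1))
r = Rational(58, 3) (r = Add(2, Mul(Add(-4, Pow(-3, -1)), -4)) = Add(2, Mul(Add(-4, Rational(-1, 3)), -4)) = Add(2, Mul(Rational(-13, 3), -4)) = Add(2, Rational(52, 3)) = Rational(58, 3) ≈ 19.333)
A = 0 (A = Mul(1, 0) = 0)
Mul(A, r) = Mul(0, Rational(58, 3)) = 0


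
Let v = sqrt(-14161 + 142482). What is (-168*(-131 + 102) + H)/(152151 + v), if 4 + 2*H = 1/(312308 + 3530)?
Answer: 468056357972271/14623172104652480 - 3076262121*sqrt(128321)/14623172104652480 ≈ 0.031932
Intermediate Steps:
H = -1263351/631676 (H = -2 + 1/(2*(312308 + 3530)) = -2 + (1/2)/315838 = -2 + (1/2)*(1/315838) = -2 + 1/631676 = -1263351/631676 ≈ -2.0000)
v = sqrt(128321) ≈ 358.22
(-168*(-131 + 102) + H)/(152151 + v) = (-168*(-131 + 102) - 1263351/631676)/(152151 + sqrt(128321)) = (-168*(-29) - 1263351/631676)/(152151 + sqrt(128321)) = (4872 - 1263351/631676)/(152151 + sqrt(128321)) = 3076262121/(631676*(152151 + sqrt(128321)))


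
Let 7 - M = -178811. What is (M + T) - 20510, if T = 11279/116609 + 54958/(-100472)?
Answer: 927360833380125/5857969724 ≈ 1.5831e+5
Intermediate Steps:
M = 178818 (M = 7 - 1*(-178811) = 7 + 178811 = 178818)
T = -2637686867/5857969724 (T = 11279*(1/116609) + 54958*(-1/100472) = 11279/116609 - 27479/50236 = -2637686867/5857969724 ≈ -0.45027)
(M + T) - 20510 = (178818 - 2637686867/5857969724) - 20510 = 1047507792419365/5857969724 - 20510 = 927360833380125/5857969724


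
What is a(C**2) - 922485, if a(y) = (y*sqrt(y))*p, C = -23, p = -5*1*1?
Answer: -983320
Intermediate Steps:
p = -5 (p = -5*1 = -5)
a(y) = -5*y**(3/2) (a(y) = (y*sqrt(y))*(-5) = y**(3/2)*(-5) = -5*y**(3/2))
a(C**2) - 922485 = -5*((-23)**2)**(3/2) - 922485 = -5*529**(3/2) - 922485 = -5*12167 - 922485 = -60835 - 922485 = -983320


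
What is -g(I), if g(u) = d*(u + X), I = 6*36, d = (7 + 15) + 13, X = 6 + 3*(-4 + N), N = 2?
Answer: -7560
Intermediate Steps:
X = 0 (X = 6 + 3*(-4 + 2) = 6 + 3*(-2) = 6 - 6 = 0)
d = 35 (d = 22 + 13 = 35)
I = 216
g(u) = 35*u (g(u) = 35*(u + 0) = 35*u)
-g(I) = -35*216 = -1*7560 = -7560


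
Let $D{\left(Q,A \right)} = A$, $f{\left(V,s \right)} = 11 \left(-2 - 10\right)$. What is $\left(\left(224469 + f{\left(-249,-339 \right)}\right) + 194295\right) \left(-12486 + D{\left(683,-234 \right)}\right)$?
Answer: $-5324999040$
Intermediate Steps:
$f{\left(V,s \right)} = -132$ ($f{\left(V,s \right)} = 11 \left(-12\right) = -132$)
$\left(\left(224469 + f{\left(-249,-339 \right)}\right) + 194295\right) \left(-12486 + D{\left(683,-234 \right)}\right) = \left(\left(224469 - 132\right) + 194295\right) \left(-12486 - 234\right) = \left(224337 + 194295\right) \left(-12720\right) = 418632 \left(-12720\right) = -5324999040$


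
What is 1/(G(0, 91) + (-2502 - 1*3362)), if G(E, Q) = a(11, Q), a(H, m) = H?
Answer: -1/5853 ≈ -0.00017085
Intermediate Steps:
G(E, Q) = 11
1/(G(0, 91) + (-2502 - 1*3362)) = 1/(11 + (-2502 - 1*3362)) = 1/(11 + (-2502 - 3362)) = 1/(11 - 5864) = 1/(-5853) = -1/5853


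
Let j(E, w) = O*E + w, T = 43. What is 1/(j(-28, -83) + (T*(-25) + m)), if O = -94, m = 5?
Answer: 1/1479 ≈ 0.00067613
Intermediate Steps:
j(E, w) = w - 94*E (j(E, w) = -94*E + w = w - 94*E)
1/(j(-28, -83) + (T*(-25) + m)) = 1/((-83 - 94*(-28)) + (43*(-25) + 5)) = 1/((-83 + 2632) + (-1075 + 5)) = 1/(2549 - 1070) = 1/1479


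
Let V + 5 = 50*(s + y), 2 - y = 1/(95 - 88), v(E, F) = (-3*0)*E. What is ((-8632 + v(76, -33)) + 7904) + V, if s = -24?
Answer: -12881/7 ≈ -1840.1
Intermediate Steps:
v(E, F) = 0 (v(E, F) = 0*E = 0)
y = 13/7 (y = 2 - 1/(95 - 88) = 2 - 1/7 = 2 - 1*⅐ = 2 - ⅐ = 13/7 ≈ 1.8571)
V = -7785/7 (V = -5 + 50*(-24 + 13/7) = -5 + 50*(-155/7) = -5 - 7750/7 = -7785/7 ≈ -1112.1)
((-8632 + v(76, -33)) + 7904) + V = ((-8632 + 0) + 7904) - 7785/7 = (-8632 + 7904) - 7785/7 = -728 - 7785/7 = -12881/7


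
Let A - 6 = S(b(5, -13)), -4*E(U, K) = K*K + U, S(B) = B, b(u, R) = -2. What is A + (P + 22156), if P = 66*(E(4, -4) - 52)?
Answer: 18398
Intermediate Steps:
E(U, K) = -U/4 - K**2/4 (E(U, K) = -(K*K + U)/4 = -(K**2 + U)/4 = -(U + K**2)/4 = -U/4 - K**2/4)
A = 4 (A = 6 - 2 = 4)
P = -3762 (P = 66*((-1/4*4 - 1/4*(-4)**2) - 52) = 66*((-1 - 1/4*16) - 52) = 66*((-1 - 4) - 52) = 66*(-5 - 52) = 66*(-57) = -3762)
A + (P + 22156) = 4 + (-3762 + 22156) = 4 + 18394 = 18398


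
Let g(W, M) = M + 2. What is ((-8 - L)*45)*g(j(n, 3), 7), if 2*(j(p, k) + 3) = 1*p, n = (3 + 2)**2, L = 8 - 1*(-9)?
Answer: -10125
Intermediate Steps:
L = 17 (L = 8 + 9 = 17)
n = 25 (n = 5**2 = 25)
j(p, k) = -3 + p/2 (j(p, k) = -3 + (1*p)/2 = -3 + p/2)
g(W, M) = 2 + M
((-8 - L)*45)*g(j(n, 3), 7) = ((-8 - 1*17)*45)*(2 + 7) = ((-8 - 17)*45)*9 = -25*45*9 = -1125*9 = -10125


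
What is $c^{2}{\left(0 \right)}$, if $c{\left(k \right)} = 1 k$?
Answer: $0$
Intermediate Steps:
$c{\left(k \right)} = k$
$c^{2}{\left(0 \right)} = 0^{2} = 0$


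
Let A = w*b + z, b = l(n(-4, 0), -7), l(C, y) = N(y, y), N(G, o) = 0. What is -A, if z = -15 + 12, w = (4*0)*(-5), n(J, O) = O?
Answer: 3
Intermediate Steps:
w = 0 (w = 0*(-5) = 0)
z = -3
l(C, y) = 0
b = 0
A = -3 (A = 0*0 - 3 = 0 - 3 = -3)
-A = -1*(-3) = 3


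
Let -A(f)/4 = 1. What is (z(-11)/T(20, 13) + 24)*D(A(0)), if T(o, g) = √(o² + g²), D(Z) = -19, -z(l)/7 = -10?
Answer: -456 - 1330*√569/569 ≈ -511.76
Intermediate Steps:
z(l) = 70 (z(l) = -7*(-10) = 70)
A(f) = -4 (A(f) = -4*1 = -4)
T(o, g) = √(g² + o²)
(z(-11)/T(20, 13) + 24)*D(A(0)) = (70/(√(13² + 20²)) + 24)*(-19) = (70/(√(169 + 400)) + 24)*(-19) = (70/(√569) + 24)*(-19) = (70*(√569/569) + 24)*(-19) = (70*√569/569 + 24)*(-19) = (24 + 70*√569/569)*(-19) = -456 - 1330*√569/569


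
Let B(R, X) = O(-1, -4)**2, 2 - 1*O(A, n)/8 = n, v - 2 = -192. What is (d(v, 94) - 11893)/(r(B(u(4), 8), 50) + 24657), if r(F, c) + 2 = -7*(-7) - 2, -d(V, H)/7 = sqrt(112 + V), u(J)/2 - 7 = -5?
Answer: -11893/24702 - 7*I*sqrt(78)/24702 ≈ -0.48146 - 0.0025027*I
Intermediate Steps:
u(J) = 4 (u(J) = 14 + 2*(-5) = 14 - 10 = 4)
v = -190 (v = 2 - 192 = -190)
O(A, n) = 16 - 8*n
d(V, H) = -7*sqrt(112 + V)
B(R, X) = 2304 (B(R, X) = (16 - 8*(-4))**2 = (16 + 32)**2 = 48**2 = 2304)
r(F, c) = 45 (r(F, c) = -2 + (-7*(-7) - 2) = -2 + (49 - 2) = -2 + 47 = 45)
(d(v, 94) - 11893)/(r(B(u(4), 8), 50) + 24657) = (-7*sqrt(112 - 190) - 11893)/(45 + 24657) = (-7*I*sqrt(78) - 11893)/24702 = (-7*I*sqrt(78) - 11893)*(1/24702) = (-11893 - 7*I*sqrt(78))*(1/24702) = -11893/24702 - 7*I*sqrt(78)/24702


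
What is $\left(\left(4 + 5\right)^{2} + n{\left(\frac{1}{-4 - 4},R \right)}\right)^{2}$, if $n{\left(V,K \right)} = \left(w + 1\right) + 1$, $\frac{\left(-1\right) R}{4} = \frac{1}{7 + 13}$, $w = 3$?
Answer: $7396$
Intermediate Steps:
$R = - \frac{1}{5}$ ($R = - \frac{4}{7 + 13} = - \frac{4}{20} = \left(-4\right) \frac{1}{20} = - \frac{1}{5} \approx -0.2$)
$n{\left(V,K \right)} = 5$ ($n{\left(V,K \right)} = \left(3 + 1\right) + 1 = 4 + 1 = 5$)
$\left(\left(4 + 5\right)^{2} + n{\left(\frac{1}{-4 - 4},R \right)}\right)^{2} = \left(\left(4 + 5\right)^{2} + 5\right)^{2} = \left(9^{2} + 5\right)^{2} = \left(81 + 5\right)^{2} = 86^{2} = 7396$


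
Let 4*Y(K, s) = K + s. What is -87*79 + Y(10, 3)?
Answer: -27479/4 ≈ -6869.8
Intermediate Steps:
Y(K, s) = K/4 + s/4 (Y(K, s) = (K + s)/4 = K/4 + s/4)
-87*79 + Y(10, 3) = -87*79 + ((¼)*10 + (¼)*3) = -6873 + (5/2 + ¾) = -6873 + 13/4 = -27479/4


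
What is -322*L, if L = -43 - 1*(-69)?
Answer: -8372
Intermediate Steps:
L = 26 (L = -43 + 69 = 26)
-322*L = -322*26 = -8372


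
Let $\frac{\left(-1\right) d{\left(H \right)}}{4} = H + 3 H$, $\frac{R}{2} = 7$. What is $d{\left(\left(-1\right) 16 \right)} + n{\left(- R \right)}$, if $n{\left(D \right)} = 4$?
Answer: $260$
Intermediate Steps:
$R = 14$ ($R = 2 \cdot 7 = 14$)
$d{\left(H \right)} = - 16 H$ ($d{\left(H \right)} = - 4 \left(H + 3 H\right) = - 4 \cdot 4 H = - 16 H$)
$d{\left(\left(-1\right) 16 \right)} + n{\left(- R \right)} = - 16 \left(\left(-1\right) 16\right) + 4 = \left(-16\right) \left(-16\right) + 4 = 256 + 4 = 260$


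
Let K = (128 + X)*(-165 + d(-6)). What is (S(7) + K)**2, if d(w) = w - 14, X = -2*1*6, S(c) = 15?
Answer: 459888025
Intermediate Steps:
X = -12 (X = -2*6 = -12)
d(w) = -14 + w
K = -21460 (K = (128 - 12)*(-165 + (-14 - 6)) = 116*(-165 - 20) = 116*(-185) = -21460)
(S(7) + K)**2 = (15 - 21460)**2 = (-21445)**2 = 459888025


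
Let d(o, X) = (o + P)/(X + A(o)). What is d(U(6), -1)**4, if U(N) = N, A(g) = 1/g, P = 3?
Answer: 8503056/625 ≈ 13605.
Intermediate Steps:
d(o, X) = (3 + o)/(X + 1/o) (d(o, X) = (o + 3)/(X + 1/o) = (3 + o)/(X + 1/o))
d(U(6), -1)**4 = (6*(3 + 6)/(1 - 1*6))**4 = (6*9/(1 - 6))**4 = (6*9/(-5))**4 = (6*(-1/5)*9)**4 = (-54/5)**4 = 8503056/625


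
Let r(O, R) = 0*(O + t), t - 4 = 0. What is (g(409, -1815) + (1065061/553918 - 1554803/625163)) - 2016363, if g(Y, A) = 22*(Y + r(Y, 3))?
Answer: -695128691434177621/346289038634 ≈ -2.0074e+6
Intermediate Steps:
t = 4 (t = 4 + 0 = 4)
r(O, R) = 0 (r(O, R) = 0*(O + 4) = 0*(4 + O) = 0)
g(Y, A) = 22*Y (g(Y, A) = 22*(Y + 0) = 22*Y)
(g(409, -1815) + (1065061/553918 - 1554803/625163)) - 2016363 = (22*409 + (1065061/553918 - 1554803/625163)) - 2016363 = (8998 + (1065061*(1/553918) - 1554803*1/625163)) - 2016363 = (8998 + (1065061/553918 - 1554803/625163)) - 2016363 = (8998 - 195396638211/346289038634) - 2016363 = 3115713372990521/346289038634 - 2016363 = -695128691434177621/346289038634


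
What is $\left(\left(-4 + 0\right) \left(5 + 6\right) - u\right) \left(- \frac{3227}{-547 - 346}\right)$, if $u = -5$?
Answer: $- \frac{125853}{893} \approx -140.93$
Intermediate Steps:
$\left(\left(-4 + 0\right) \left(5 + 6\right) - u\right) \left(- \frac{3227}{-547 - 346}\right) = \left(\left(-4 + 0\right) \left(5 + 6\right) - -5\right) \left(- \frac{3227}{-547 - 346}\right) = \left(\left(-4\right) 11 + 5\right) \left(- \frac{3227}{-547 - 346}\right) = \left(-44 + 5\right) \left(- \frac{3227}{-893}\right) = - 39 \left(\left(-3227\right) \left(- \frac{1}{893}\right)\right) = \left(-39\right) \frac{3227}{893} = - \frac{125853}{893}$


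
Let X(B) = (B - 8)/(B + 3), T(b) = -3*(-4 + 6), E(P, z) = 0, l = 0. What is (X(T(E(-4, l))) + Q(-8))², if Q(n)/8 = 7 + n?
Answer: 100/9 ≈ 11.111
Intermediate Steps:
T(b) = -6 (T(b) = -3*2 = -6)
X(B) = (-8 + B)/(3 + B)
Q(n) = 56 + 8*n (Q(n) = 8*(7 + n) = 56 + 8*n)
(X(T(E(-4, l))) + Q(-8))² = ((-8 - 6)/(3 - 6) + (56 + 8*(-8)))² = (-14/(-3) + (56 - 64))² = (-⅓*(-14) - 8)² = (14/3 - 8)² = (-10/3)² = 100/9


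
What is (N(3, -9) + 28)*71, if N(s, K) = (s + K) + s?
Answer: 1775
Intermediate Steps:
N(s, K) = K + 2*s (N(s, K) = (K + s) + s = K + 2*s)
(N(3, -9) + 28)*71 = ((-9 + 2*3) + 28)*71 = ((-9 + 6) + 28)*71 = (-3 + 28)*71 = 25*71 = 1775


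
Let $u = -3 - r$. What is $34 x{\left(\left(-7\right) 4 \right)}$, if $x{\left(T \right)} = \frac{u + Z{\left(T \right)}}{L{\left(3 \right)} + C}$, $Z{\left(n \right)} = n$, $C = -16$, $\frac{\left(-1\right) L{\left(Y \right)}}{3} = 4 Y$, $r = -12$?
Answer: $\frac{323}{26} \approx 12.423$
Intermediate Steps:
$L{\left(Y \right)} = - 12 Y$ ($L{\left(Y \right)} = - 3 \cdot 4 Y = - 12 Y$)
$u = 9$ ($u = -3 - -12 = -3 + 12 = 9$)
$x{\left(T \right)} = - \frac{9}{52} - \frac{T}{52}$ ($x{\left(T \right)} = \frac{9 + T}{\left(-12\right) 3 - 16} = \frac{9 + T}{-36 - 16} = \frac{9 + T}{-52} = \left(9 + T\right) \left(- \frac{1}{52}\right) = - \frac{9}{52} - \frac{T}{52}$)
$34 x{\left(\left(-7\right) 4 \right)} = 34 \left(- \frac{9}{52} - \frac{\left(-7\right) 4}{52}\right) = 34 \left(- \frac{9}{52} - - \frac{7}{13}\right) = 34 \left(- \frac{9}{52} + \frac{7}{13}\right) = 34 \cdot \frac{19}{52} = \frac{323}{26}$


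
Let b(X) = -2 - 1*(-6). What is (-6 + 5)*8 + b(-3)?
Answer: -4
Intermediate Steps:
b(X) = 4 (b(X) = -2 + 6 = 4)
(-6 + 5)*8 + b(-3) = (-6 + 5)*8 + 4 = -1*8 + 4 = -8 + 4 = -4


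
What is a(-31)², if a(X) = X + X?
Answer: 3844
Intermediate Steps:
a(X) = 2*X
a(-31)² = (2*(-31))² = (-62)² = 3844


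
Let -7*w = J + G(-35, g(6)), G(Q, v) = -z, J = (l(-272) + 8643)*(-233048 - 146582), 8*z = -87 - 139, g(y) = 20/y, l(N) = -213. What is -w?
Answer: -12801123487/28 ≈ -4.5718e+8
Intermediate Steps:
z = -113/4 (z = (-87 - 139)/8 = (⅛)*(-226) = -113/4 ≈ -28.250)
J = -3200280900 (J = (-213 + 8643)*(-233048 - 146582) = 8430*(-379630) = -3200280900)
G(Q, v) = 113/4 (G(Q, v) = -1*(-113/4) = 113/4)
w = 12801123487/28 (w = -(-3200280900 + 113/4)/7 = -⅐*(-12801123487/4) = 12801123487/28 ≈ 4.5718e+8)
-w = -1*12801123487/28 = -12801123487/28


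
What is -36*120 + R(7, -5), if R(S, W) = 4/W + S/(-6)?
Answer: -129659/30 ≈ -4322.0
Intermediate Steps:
R(S, W) = 4/W - S/6 (R(S, W) = 4/W + S*(-1/6) = 4/W - S/6)
-36*120 + R(7, -5) = -36*120 + (4/(-5) - 1/6*7) = -4320 + (4*(-1/5) - 7/6) = -4320 + (-4/5 - 7/6) = -4320 - 59/30 = -129659/30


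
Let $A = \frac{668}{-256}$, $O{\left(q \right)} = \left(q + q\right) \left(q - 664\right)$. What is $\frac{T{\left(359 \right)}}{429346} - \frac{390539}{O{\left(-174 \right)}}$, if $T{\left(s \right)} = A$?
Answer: $- \frac{1341416947603}{1001660783232} \approx -1.3392$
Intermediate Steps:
$O{\left(q \right)} = 2 q \left(-664 + q\right)$
$A = - \frac{167}{64}$ ($A = 668 \left(- \frac{1}{256}\right) = - \frac{167}{64} \approx -2.6094$)
$T{\left(s \right)} = - \frac{167}{64}$
$\frac{T{\left(359 \right)}}{429346} - \frac{390539}{O{\left(-174 \right)}} = - \frac{167}{64 \cdot 429346} - \frac{390539}{2 \left(-174\right) \left(-664 - 174\right)} = \left(- \frac{167}{64}\right) \frac{1}{429346} - \frac{390539}{2 \left(-174\right) \left(-838\right)} = - \frac{167}{27478144} - \frac{390539}{291624} = - \frac{1341416947603}{1001660783232}$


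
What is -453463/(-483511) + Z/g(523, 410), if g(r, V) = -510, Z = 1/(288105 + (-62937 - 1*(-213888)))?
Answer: 101538781489769/108267086864160 ≈ 0.93785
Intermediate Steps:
Z = 1/439056 (Z = 1/(288105 + (-62937 + 213888)) = 1/(288105 + 150951) = 1/439056 ≈ 2.2776e-6)
-453463/(-483511) + Z/g(523, 410) = -453463/(-483511) + (1/439056)/(-510) = -453463*(-1/483511) + (1/439056)*(-1/510) = 453463/483511 - 1/223918560 = 101538781489769/108267086864160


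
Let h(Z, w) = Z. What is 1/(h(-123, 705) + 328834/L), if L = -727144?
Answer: -33052/4080343 ≈ -0.0081003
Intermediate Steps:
1/(h(-123, 705) + 328834/L) = 1/(-123 + 328834/(-727144)) = 1/(-123 + 328834*(-1/727144)) = 1/(-123 - 14947/33052) = 1/(-4080343/33052) = -33052/4080343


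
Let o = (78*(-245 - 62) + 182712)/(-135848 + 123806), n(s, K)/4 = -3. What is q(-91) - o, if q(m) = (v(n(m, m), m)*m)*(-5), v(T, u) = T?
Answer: -10931759/2007 ≈ -5446.8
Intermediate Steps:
n(s, K) = -12 (n(s, K) = 4*(-3) = -12)
q(m) = 60*m (q(m) = -12*m*(-5) = 60*m)
o = -26461/2007 (o = (78*(-307) + 182712)/(-12042) = (-23946 + 182712)*(-1/12042) = 158766*(-1/12042) = -26461/2007 ≈ -13.184)
q(-91) - o = 60*(-91) - 1*(-26461/2007) = -5460 + 26461/2007 = -10931759/2007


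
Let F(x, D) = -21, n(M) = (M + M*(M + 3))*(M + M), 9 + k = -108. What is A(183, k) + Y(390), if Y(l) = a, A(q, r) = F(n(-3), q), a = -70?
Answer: -91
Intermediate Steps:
k = -117 (k = -9 - 108 = -117)
n(M) = 2*M*(M + M*(3 + M)) (n(M) = (M + M*(3 + M))*(2*M) = 2*M*(M + M*(3 + M)))
A(q, r) = -21
Y(l) = -70
A(183, k) + Y(390) = -21 - 70 = -91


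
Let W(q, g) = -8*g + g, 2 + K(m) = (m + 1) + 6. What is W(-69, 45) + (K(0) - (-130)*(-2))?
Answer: -570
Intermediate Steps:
K(m) = 5 + m (K(m) = -2 + ((m + 1) + 6) = -2 + ((1 + m) + 6) = -2 + (7 + m) = 5 + m)
W(q, g) = -7*g
W(-69, 45) + (K(0) - (-130)*(-2)) = -7*45 + ((5 + 0) - (-130)*(-2)) = -315 + (5 - 26*10) = -315 + (5 - 260) = -315 - 255 = -570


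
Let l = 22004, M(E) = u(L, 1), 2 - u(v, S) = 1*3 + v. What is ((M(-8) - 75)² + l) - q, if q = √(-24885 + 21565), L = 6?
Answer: 28728 - 2*I*√830 ≈ 28728.0 - 57.619*I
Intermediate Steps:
u(v, S) = -1 - v (u(v, S) = 2 - (1*3 + v) = 2 - (3 + v) = 2 + (-3 - v) = -1 - v)
M(E) = -7 (M(E) = -1 - 1*6 = -1 - 6 = -7)
q = 2*I*√830 (q = √(-3320) = 2*I*√830 ≈ 57.619*I)
((M(-8) - 75)² + l) - q = ((-7 - 75)² + 22004) - 2*I*√830 = ((-82)² + 22004) - 2*I*√830 = (6724 + 22004) - 2*I*√830 = 28728 - 2*I*√830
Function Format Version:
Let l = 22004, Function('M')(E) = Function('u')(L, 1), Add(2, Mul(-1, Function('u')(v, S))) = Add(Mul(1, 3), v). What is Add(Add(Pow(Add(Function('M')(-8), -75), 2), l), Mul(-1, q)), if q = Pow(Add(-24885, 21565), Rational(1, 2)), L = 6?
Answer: Add(28728, Mul(-2, I, Pow(830, Rational(1, 2)))) ≈ Add(28728., Mul(-57.619, I))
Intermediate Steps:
Function('u')(v, S) = Add(-1, Mul(-1, v)) (Function('u')(v, S) = Add(2, Mul(-1, Add(Mul(1, 3), v))) = Add(2, Mul(-1, Add(3, v))) = Add(2, Add(-3, Mul(-1, v))) = Add(-1, Mul(-1, v)))
Function('M')(E) = -7 (Function('M')(E) = Add(-1, Mul(-1, 6)) = Add(-1, -6) = -7)
q = Mul(2, I, Pow(830, Rational(1, 2))) (q = Pow(-3320, Rational(1, 2)) = Mul(2, I, Pow(830, Rational(1, 2))) ≈ Mul(57.619, I))
Add(Add(Pow(Add(Function('M')(-8), -75), 2), l), Mul(-1, q)) = Add(Add(Pow(Add(-7, -75), 2), 22004), Mul(-1, Mul(2, I, Pow(830, Rational(1, 2))))) = Add(Add(Pow(-82, 2), 22004), Mul(-2, I, Pow(830, Rational(1, 2)))) = Add(Add(6724, 22004), Mul(-2, I, Pow(830, Rational(1, 2)))) = Add(28728, Mul(-2, I, Pow(830, Rational(1, 2))))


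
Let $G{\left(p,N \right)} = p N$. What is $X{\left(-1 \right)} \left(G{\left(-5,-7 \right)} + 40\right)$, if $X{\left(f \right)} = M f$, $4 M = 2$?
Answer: $- \frac{75}{2} \approx -37.5$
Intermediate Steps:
$M = \frac{1}{2}$ ($M = \frac{1}{4} \cdot 2 = \frac{1}{2} \approx 0.5$)
$G{\left(p,N \right)} = N p$
$X{\left(f \right)} = \frac{f}{2}$
$X{\left(-1 \right)} \left(G{\left(-5,-7 \right)} + 40\right) = \frac{1}{2} \left(-1\right) \left(\left(-7\right) \left(-5\right) + 40\right) = - \frac{35 + 40}{2} = \left(- \frac{1}{2}\right) 75 = - \frac{75}{2}$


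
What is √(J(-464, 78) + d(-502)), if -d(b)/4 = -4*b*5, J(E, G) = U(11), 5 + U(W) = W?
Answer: I*√40154 ≈ 200.38*I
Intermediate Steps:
U(W) = -5 + W
J(E, G) = 6 (J(E, G) = -5 + 11 = 6)
d(b) = 80*b (d(b) = -4*(-4*b)*5 = -(-80)*b = 80*b)
√(J(-464, 78) + d(-502)) = √(6 + 80*(-502)) = √(6 - 40160) = √(-40154) = I*√40154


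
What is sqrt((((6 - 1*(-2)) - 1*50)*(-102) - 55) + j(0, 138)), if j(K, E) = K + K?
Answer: sqrt(4229) ≈ 65.031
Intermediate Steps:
j(K, E) = 2*K
sqrt((((6 - 1*(-2)) - 1*50)*(-102) - 55) + j(0, 138)) = sqrt((((6 - 1*(-2)) - 1*50)*(-102) - 55) + 2*0) = sqrt((((6 + 2) - 50)*(-102) - 55) + 0) = sqrt(((8 - 50)*(-102) - 55) + 0) = sqrt((-42*(-102) - 55) + 0) = sqrt((4284 - 55) + 0) = sqrt(4229 + 0) = sqrt(4229)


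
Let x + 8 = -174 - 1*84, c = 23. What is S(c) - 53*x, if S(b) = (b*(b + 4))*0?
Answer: 14098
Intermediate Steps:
x = -266 (x = -8 + (-174 - 1*84) = -8 + (-174 - 84) = -8 - 258 = -266)
S(b) = 0 (S(b) = (b*(4 + b))*0 = 0)
S(c) - 53*x = 0 - 53*(-266) = 0 + 14098 = 14098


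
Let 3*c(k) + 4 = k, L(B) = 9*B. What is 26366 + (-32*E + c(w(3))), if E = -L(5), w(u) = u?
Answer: 83417/3 ≈ 27806.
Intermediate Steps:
c(k) = -4/3 + k/3
E = -45 (E = -9*5 = -1*45 = -45)
26366 + (-32*E + c(w(3))) = 26366 + (-32*(-45) + (-4/3 + (⅓)*3)) = 26366 + (1440 + (-4/3 + 1)) = 26366 + (1440 - ⅓) = 26366 + 4319/3 = 83417/3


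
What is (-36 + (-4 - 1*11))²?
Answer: 2601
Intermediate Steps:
(-36 + (-4 - 1*11))² = (-36 + (-4 - 11))² = (-36 - 15)² = (-51)² = 2601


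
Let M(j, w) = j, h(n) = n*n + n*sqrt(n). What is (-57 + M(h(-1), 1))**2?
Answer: (56 + I)**2 ≈ 3135.0 + 112.0*I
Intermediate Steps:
h(n) = n**2 + n**(3/2)
(-57 + M(h(-1), 1))**2 = (-57 + ((-1)**2 + (-1)**(3/2)))**2 = (-57 + (1 - I))**2 = (-56 - I)**2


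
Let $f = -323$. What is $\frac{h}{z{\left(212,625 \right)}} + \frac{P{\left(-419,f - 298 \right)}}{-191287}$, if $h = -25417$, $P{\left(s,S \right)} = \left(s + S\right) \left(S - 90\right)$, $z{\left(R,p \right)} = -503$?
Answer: $\frac{4490003359}{96217361} \approx 46.665$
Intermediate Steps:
$P{\left(s,S \right)} = \left(-90 + S\right) \left(S + s\right)$ ($P{\left(s,S \right)} = \left(S + s\right) \left(-90 + S\right) = \left(-90 + S\right) \left(S + s\right)$)
$\frac{h}{z{\left(212,625 \right)}} + \frac{P{\left(-419,f - 298 \right)}}{-191287} = - \frac{25417}{-503} + \frac{\left(-323 - 298\right)^{2} - 90 \left(-323 - 298\right) - -37710 + \left(-323 - 298\right) \left(-419\right)}{-191287} = \left(-25417\right) \left(- \frac{1}{503}\right) + \left(\left(-621\right)^{2} - -55890 + 37710 - -260199\right) \left(- \frac{1}{191287}\right) = \frac{25417}{503} + \left(385641 + 55890 + 37710 + 260199\right) \left(- \frac{1}{191287}\right) = \frac{25417}{503} + 739440 \left(- \frac{1}{191287}\right) = \frac{25417}{503} - \frac{739440}{191287} = \frac{4490003359}{96217361}$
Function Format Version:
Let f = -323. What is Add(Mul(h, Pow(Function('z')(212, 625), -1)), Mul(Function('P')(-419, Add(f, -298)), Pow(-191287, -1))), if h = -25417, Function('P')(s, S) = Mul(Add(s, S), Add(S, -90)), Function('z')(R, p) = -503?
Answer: Rational(4490003359, 96217361) ≈ 46.665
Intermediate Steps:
Function('P')(s, S) = Mul(Add(-90, S), Add(S, s)) (Function('P')(s, S) = Mul(Add(S, s), Add(-90, S)) = Mul(Add(-90, S), Add(S, s)))
Add(Mul(h, Pow(Function('z')(212, 625), -1)), Mul(Function('P')(-419, Add(f, -298)), Pow(-191287, -1))) = Add(Mul(-25417, Pow(-503, -1)), Mul(Add(Pow(Add(-323, -298), 2), Mul(-90, Add(-323, -298)), Mul(-90, -419), Mul(Add(-323, -298), -419)), Pow(-191287, -1))) = Add(Mul(-25417, Rational(-1, 503)), Mul(Add(Pow(-621, 2), Mul(-90, -621), 37710, Mul(-621, -419)), Rational(-1, 191287))) = Add(Rational(25417, 503), Mul(Add(385641, 55890, 37710, 260199), Rational(-1, 191287))) = Add(Rational(25417, 503), Mul(739440, Rational(-1, 191287))) = Add(Rational(25417, 503), Rational(-739440, 191287)) = Rational(4490003359, 96217361)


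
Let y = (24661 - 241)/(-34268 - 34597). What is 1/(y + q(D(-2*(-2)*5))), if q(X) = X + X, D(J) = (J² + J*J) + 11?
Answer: 4591/7444974 ≈ 0.00061666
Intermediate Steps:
D(J) = 11 + 2*J² (D(J) = (J² + J²) + 11 = 2*J² + 11 = 11 + 2*J²)
y = -1628/4591 (y = 24420/(-68865) = 24420*(-1/68865) = -1628/4591 ≈ -0.35461)
q(X) = 2*X
1/(y + q(D(-2*(-2)*5))) = 1/(-1628/4591 + 2*(11 + 2*(-2*(-2)*5)²)) = 1/(-1628/4591 + 2*(11 + 2*(4*5)²)) = 1/(-1628/4591 + 2*(11 + 2*20²)) = 1/(-1628/4591 + 2*(11 + 2*400)) = 1/(-1628/4591 + 2*(11 + 800)) = 1/(-1628/4591 + 2*811) = 1/(-1628/4591 + 1622) = 1/(7444974/4591) = 4591/7444974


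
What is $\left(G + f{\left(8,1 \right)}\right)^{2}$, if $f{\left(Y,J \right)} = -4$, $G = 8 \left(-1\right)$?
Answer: $144$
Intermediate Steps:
$G = -8$
$\left(G + f{\left(8,1 \right)}\right)^{2} = \left(-8 - 4\right)^{2} = \left(-12\right)^{2} = 144$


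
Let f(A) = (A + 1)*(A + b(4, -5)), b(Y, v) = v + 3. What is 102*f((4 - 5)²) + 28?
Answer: -176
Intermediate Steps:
b(Y, v) = 3 + v
f(A) = (1 + A)*(-2 + A) (f(A) = (A + 1)*(A + (3 - 5)) = (1 + A)*(A - 2) = (1 + A)*(-2 + A))
102*f((4 - 5)²) + 28 = 102*(-2 + ((4 - 5)²)² - (4 - 5)²) + 28 = 102*(-2 + ((-1)²)² - 1*(-1)²) + 28 = 102*(-2 + 1² - 1*1) + 28 = 102*(-2 + 1 - 1) + 28 = 102*(-2) + 28 = -204 + 28 = -176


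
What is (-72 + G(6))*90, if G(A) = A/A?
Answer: -6390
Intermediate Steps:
G(A) = 1
(-72 + G(6))*90 = (-72 + 1)*90 = -71*90 = -6390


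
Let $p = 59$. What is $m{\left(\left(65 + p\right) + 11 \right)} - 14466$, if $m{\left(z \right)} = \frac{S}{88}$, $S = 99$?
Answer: $- \frac{115719}{8} \approx -14465.0$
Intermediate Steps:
$m{\left(z \right)} = \frac{9}{8}$ ($m{\left(z \right)} = \frac{99}{88} = 99 \cdot \frac{1}{88} = \frac{9}{8}$)
$m{\left(\left(65 + p\right) + 11 \right)} - 14466 = \frac{9}{8} - 14466 = - \frac{115719}{8}$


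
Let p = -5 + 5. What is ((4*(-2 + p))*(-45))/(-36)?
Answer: -10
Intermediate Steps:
p = 0
((4*(-2 + p))*(-45))/(-36) = ((4*(-2 + 0))*(-45))/(-36) = ((4*(-2))*(-45))*(-1/36) = -8*(-45)*(-1/36) = 360*(-1/36) = -10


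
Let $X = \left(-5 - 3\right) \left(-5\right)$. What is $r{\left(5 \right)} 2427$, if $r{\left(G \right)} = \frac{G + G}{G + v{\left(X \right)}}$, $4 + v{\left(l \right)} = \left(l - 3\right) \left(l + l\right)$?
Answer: $\frac{8090}{987} \approx 8.1965$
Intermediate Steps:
$X = 40$ ($X = \left(-8\right) \left(-5\right) = 40$)
$v{\left(l \right)} = -4 + 2 l \left(-3 + l\right)$ ($v{\left(l \right)} = -4 + \left(l - 3\right) \left(l + l\right) = -4 + \left(-3 + l\right) 2 l = -4 + 2 l \left(-3 + l\right)$)
$r{\left(G \right)} = \frac{2 G}{2956 + G}$ ($r{\left(G \right)} = \frac{G + G}{G - \left(244 - 3200\right)} = \frac{2 G}{G - -2956} = \frac{2 G}{G + 2956} = \frac{2 G}{2956 + G}$)
$r{\left(5 \right)} 2427 = 2 \cdot 5 \frac{1}{2956 + 5} \cdot 2427 = 2 \cdot 5 \cdot \frac{1}{2961} \cdot 2427 = \frac{10}{2961} \cdot 2427 = \frac{8090}{987}$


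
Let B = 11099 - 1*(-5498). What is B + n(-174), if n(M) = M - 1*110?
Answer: 16313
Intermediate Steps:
B = 16597 (B = 11099 + 5498 = 16597)
n(M) = -110 + M (n(M) = M - 110 = -110 + M)
B + n(-174) = 16597 + (-110 - 174) = 16597 - 284 = 16313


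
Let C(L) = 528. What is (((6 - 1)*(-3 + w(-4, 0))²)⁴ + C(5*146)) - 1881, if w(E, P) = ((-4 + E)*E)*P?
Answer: 4099272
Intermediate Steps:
w(E, P) = E*P*(-4 + E) (w(E, P) = (E*(-4 + E))*P = E*P*(-4 + E))
(((6 - 1)*(-3 + w(-4, 0))²)⁴ + C(5*146)) - 1881 = (((6 - 1)*(-3 - 4*0*(-4 - 4))²)⁴ + 528) - 1881 = ((5*(-3 - 4*0*(-8))²)⁴ + 528) - 1881 = ((5*(-3 + 0)²)⁴ + 528) - 1881 = ((5*(-3)²)⁴ + 528) - 1881 = ((5*9)⁴ + 528) - 1881 = (45⁴ + 528) - 1881 = (4100625 + 528) - 1881 = 4101153 - 1881 = 4099272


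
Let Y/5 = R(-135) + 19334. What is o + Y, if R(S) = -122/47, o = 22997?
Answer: 5623739/47 ≈ 1.1965e+5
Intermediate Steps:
R(S) = -122/47 (R(S) = -122*1/47 = -122/47)
Y = 4542880/47 (Y = 5*(-122/47 + 19334) = 5*(908576/47) = 4542880/47 ≈ 96657.)
o + Y = 22997 + 4542880/47 = 5623739/47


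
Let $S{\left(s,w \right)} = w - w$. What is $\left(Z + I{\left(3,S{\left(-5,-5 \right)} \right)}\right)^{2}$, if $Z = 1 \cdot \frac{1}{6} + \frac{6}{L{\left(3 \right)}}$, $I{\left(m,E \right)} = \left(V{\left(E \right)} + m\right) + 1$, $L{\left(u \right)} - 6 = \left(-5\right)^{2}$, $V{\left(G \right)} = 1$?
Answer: $\frac{994009}{34596} \approx 28.732$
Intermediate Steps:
$L{\left(u \right)} = 31$ ($L{\left(u \right)} = 6 + \left(-5\right)^{2} = 6 + 25 = 31$)
$S{\left(s,w \right)} = 0$
$I{\left(m,E \right)} = 2 + m$ ($I{\left(m,E \right)} = \left(1 + m\right) + 1 = 2 + m$)
$Z = \frac{67}{186}$ ($Z = 1 \cdot \frac{1}{6} + \frac{6}{31} = 1 \cdot \frac{1}{6} + 6 \cdot \frac{1}{31} = \frac{1}{6} + \frac{6}{31} = \frac{67}{186} \approx 0.36022$)
$\left(Z + I{\left(3,S{\left(-5,-5 \right)} \right)}\right)^{2} = \left(\frac{67}{186} + \left(2 + 3\right)\right)^{2} = \left(\frac{67}{186} + 5\right)^{2} = \left(\frac{997}{186}\right)^{2} = \frac{994009}{34596}$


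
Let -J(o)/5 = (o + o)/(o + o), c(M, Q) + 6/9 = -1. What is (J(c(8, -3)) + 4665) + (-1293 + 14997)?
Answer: 18364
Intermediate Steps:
c(M, Q) = -5/3 (c(M, Q) = -2/3 - 1 = -5/3)
J(o) = -5 (J(o) = -5*(o + o)/(o + o) = -5*2*o/(2*o) = -5*2*o*1/(2*o) = -5*1 = -5)
(J(c(8, -3)) + 4665) + (-1293 + 14997) = (-5 + 4665) + (-1293 + 14997) = 4660 + 13704 = 18364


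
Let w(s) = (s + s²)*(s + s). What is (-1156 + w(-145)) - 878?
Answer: -6057234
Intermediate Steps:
w(s) = 2*s*(s + s²) (w(s) = (s + s²)*(2*s) = 2*s*(s + s²))
(-1156 + w(-145)) - 878 = (-1156 + 2*(-145)²*(1 - 145)) - 878 = (-1156 + 2*21025*(-144)) - 878 = (-1156 - 6055200) - 878 = -6056356 - 878 = -6057234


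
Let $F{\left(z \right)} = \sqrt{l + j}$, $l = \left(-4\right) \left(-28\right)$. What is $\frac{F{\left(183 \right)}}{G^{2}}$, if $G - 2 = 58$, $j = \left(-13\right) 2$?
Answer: $\frac{\sqrt{86}}{3600} \approx 0.002576$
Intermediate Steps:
$l = 112$
$j = -26$
$F{\left(z \right)} = \sqrt{86}$ ($F{\left(z \right)} = \sqrt{112 - 26} = \sqrt{86}$)
$G = 60$ ($G = 2 + 58 = 60$)
$\frac{F{\left(183 \right)}}{G^{2}} = \frac{\sqrt{86}}{60^{2}} = \frac{\sqrt{86}}{3600}$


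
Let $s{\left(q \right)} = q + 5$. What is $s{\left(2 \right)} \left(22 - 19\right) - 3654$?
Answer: $-3633$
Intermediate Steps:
$s{\left(q \right)} = 5 + q$
$s{\left(2 \right)} \left(22 - 19\right) - 3654 = \left(5 + 2\right) \left(22 - 19\right) - 3654 = 7 \cdot 3 - 3654 = 21 - 3654 = -3633$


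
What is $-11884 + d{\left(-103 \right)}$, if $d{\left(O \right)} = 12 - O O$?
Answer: $-22481$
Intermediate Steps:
$d{\left(O \right)} = 12 - O^{2}$
$-11884 + d{\left(-103 \right)} = -11884 + \left(12 - \left(-103\right)^{2}\right) = -11884 + \left(12 - 10609\right) = -11884 - 10597 = -22481$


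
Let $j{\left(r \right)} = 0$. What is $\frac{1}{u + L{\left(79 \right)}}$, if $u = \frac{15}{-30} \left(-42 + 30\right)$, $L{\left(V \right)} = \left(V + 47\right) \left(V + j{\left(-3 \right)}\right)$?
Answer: $\frac{1}{9960} \approx 0.0001004$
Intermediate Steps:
$L{\left(V \right)} = V \left(47 + V\right)$ ($L{\left(V \right)} = \left(V + 47\right) \left(V + 0\right) = \left(47 + V\right) V = V \left(47 + V\right)$)
$u = 6$ ($u = 15 \left(- \frac{1}{30}\right) \left(-12\right) = \left(- \frac{1}{2}\right) \left(-12\right) = 6$)
$\frac{1}{u + L{\left(79 \right)}} = \frac{1}{6 + 79 \left(47 + 79\right)} = \frac{1}{6 + 79 \cdot 126} = \frac{1}{6 + 9954} = \frac{1}{9960}$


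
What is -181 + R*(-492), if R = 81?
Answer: -40033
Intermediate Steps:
-181 + R*(-492) = -181 + 81*(-492) = -181 - 39852 = -40033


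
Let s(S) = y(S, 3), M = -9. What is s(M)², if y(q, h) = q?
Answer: 81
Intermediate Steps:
s(S) = S
s(M)² = (-9)² = 81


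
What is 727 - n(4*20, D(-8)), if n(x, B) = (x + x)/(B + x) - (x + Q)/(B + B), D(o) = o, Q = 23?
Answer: 103441/144 ≈ 718.34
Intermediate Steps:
n(x, B) = 2*x/(B + x) - (23 + x)/(2*B) (n(x, B) = (x + x)/(B + x) - (x + 23)/(B + B) = (2*x)/(B + x) - (23 + x)/(2*B) = 2*x/(B + x) - (23 + x)*1/(2*B) = 2*x/(B + x) - (23 + x)/(2*B))
727 - n(4*20, D(-8)) = 727 - (-(4*20)² - 23*(-8) - 92*20 + 3*(-8)*(4*20))/(2*(-8)*(-8 + 4*20)) = 727 - (-1)*(-1*80² + 184 - 23*80 + 3*(-8)*80)/(2*8*(-8 + 80)) = 727 - (-1)*(-1*6400 + 184 - 1840 - 1920)/(2*8*72) = 727 - (-1)*(-6400 + 184 - 1840 - 1920)/(2*8*72) = 727 - (-1)*(-9976)/(2*8*72) = 727 - 1*1247/144 = 727 - 1247/144 = 103441/144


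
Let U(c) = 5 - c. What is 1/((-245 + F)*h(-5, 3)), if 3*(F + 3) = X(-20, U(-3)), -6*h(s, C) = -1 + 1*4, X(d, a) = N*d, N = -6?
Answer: 1/104 ≈ 0.0096154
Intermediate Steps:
X(d, a) = -6*d
h(s, C) = -½ (h(s, C) = -(-1 + 1*4)/6 = -(-1 + 4)/6 = -⅙*3 = -½)
F = 37 (F = -3 + (-6*(-20))/3 = -3 + (⅓)*120 = -3 + 40 = 37)
1/((-245 + F)*h(-5, 3)) = 1/((-245 + 37)*(-½)) = 1/(-208*(-½)) = 1/104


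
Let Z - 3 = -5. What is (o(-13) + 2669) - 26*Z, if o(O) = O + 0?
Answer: 2708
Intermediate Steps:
Z = -2 (Z = 3 - 5 = -2)
o(O) = O
(o(-13) + 2669) - 26*Z = (-13 + 2669) - 26*(-2) = 2656 + 52 = 2708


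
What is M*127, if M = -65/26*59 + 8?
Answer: -35433/2 ≈ -17717.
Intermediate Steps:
M = -279/2 (M = -65*1/26*59 + 8 = -5/2*59 + 8 = -295/2 + 8 = -279/2 ≈ -139.50)
M*127 = -279/2*127 = -35433/2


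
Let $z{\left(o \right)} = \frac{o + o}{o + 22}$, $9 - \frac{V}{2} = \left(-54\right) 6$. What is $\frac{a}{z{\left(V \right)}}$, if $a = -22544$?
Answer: $- \frac{3877568}{333} \approx -11644.0$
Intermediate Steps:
$V = 666$ ($V = 18 - 2 \left(\left(-54\right) 6\right) = 18 - -648 = 18 + 648 = 666$)
$z{\left(o \right)} = \frac{2 o}{22 + o}$
$\frac{a}{z{\left(V \right)}} = - \frac{22544}{2 \cdot 666 \frac{1}{22 + 666}} = - \frac{22544}{2 \cdot 666 \cdot \frac{1}{688}} = - \frac{22544}{\frac{333}{172}} = \left(-22544\right) \frac{172}{333} = - \frac{3877568}{333}$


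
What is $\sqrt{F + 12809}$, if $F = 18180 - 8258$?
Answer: $\sqrt{22731} \approx 150.77$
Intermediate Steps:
$F = 9922$ ($F = 18180 - 8258 = 9922$)
$\sqrt{F + 12809} = \sqrt{9922 + 12809} = \sqrt{22731}$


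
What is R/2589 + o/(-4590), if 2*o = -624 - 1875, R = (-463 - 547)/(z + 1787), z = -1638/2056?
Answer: 77585811479/285237948780 ≈ 0.27200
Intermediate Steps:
z = -819/1028 (z = -1638*1/2056 = -819/1028 ≈ -0.79669)
R = -1038280/1836217 (R = (-463 - 547)/(-819/1028 + 1787) = -1010/1836217/1028 = -1010*1028/1836217 = -1038280/1836217 ≈ -0.56544)
o = -2499/2 (o = (-624 - 1875)/2 = (½)*(-2499) = -2499/2 ≈ -1249.5)
R/2589 + o/(-4590) = -1038280/1836217/2589 - 2499/2/(-4590) = -1038280/1836217*1/2589 - 2499/2*(-1/4590) = -1038280/4753965813 + 49/180 = 77585811479/285237948780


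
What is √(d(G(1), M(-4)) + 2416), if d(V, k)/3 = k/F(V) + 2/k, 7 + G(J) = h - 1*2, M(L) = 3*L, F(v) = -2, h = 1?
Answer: √9734/2 ≈ 49.331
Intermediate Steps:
G(J) = -8 (G(J) = -7 + (1 - 1*2) = -7 + (1 - 2) = -7 - 1 = -8)
d(V, k) = 6/k - 3*k/2 (d(V, k) = 3*(k/(-2) + 2/k) = 3*(k*(-½) + 2/k) = 3*(-k/2 + 2/k) = 3*(2/k - k/2) = 6/k - 3*k/2)
√(d(G(1), M(-4)) + 2416) = √((6/((3*(-4))) - 9*(-4)/2) + 2416) = √((6/(-12) - 3/2*(-12)) + 2416) = √((6*(-1/12) + 18) + 2416) = √((-½ + 18) + 2416) = √(35/2 + 2416) = √(4867/2) = √9734/2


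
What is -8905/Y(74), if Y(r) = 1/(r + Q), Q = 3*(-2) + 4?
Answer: -641160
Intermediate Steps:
Q = -2 (Q = -6 + 4 = -2)
Y(r) = 1/(-2 + r) (Y(r) = 1/(r - 2) = 1/(-2 + r))
-8905/Y(74) = -8905/(1/(-2 + 74)) = -8905/(1/72) = -8905/1/72 = -8905*72 = -641160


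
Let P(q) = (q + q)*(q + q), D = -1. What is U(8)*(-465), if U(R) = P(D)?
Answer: -1860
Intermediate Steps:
P(q) = 4*q² (P(q) = (2*q)*(2*q) = 4*q²)
U(R) = 4 (U(R) = 4*(-1)² = 4*1 = 4)
U(8)*(-465) = 4*(-465) = -1860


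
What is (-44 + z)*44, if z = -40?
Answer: -3696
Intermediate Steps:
(-44 + z)*44 = (-44 - 40)*44 = -84*44 = -3696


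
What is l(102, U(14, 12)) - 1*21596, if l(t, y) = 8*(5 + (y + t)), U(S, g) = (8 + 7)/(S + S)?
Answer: -145150/7 ≈ -20736.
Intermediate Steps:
U(S, g) = 15/(2*S) (U(S, g) = 15/((2*S)) = 15*(1/(2*S)) = 15/(2*S))
l(t, y) = 40 + 8*t + 8*y (l(t, y) = 8*(5 + (t + y)) = 8*(5 + t + y) = 40 + 8*t + 8*y)
l(102, U(14, 12)) - 1*21596 = (40 + 8*102 + 8*((15/2)/14)) - 1*21596 = (40 + 816 + 8*((15/2)*(1/14))) - 21596 = (40 + 816 + 8*(15/28)) - 21596 = (40 + 816 + 30/7) - 21596 = 6022/7 - 21596 = -145150/7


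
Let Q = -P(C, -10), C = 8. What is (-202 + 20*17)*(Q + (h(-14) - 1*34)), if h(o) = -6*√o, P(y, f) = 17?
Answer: -7038 - 828*I*√14 ≈ -7038.0 - 3098.1*I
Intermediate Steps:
Q = -17 (Q = -1*17 = -17)
(-202 + 20*17)*(Q + (h(-14) - 1*34)) = (-202 + 20*17)*(-17 + (-6*I*√14 - 1*34)) = (-202 + 340)*(-17 + (-6*I*√14 - 34)) = 138*(-17 + (-6*I*√14 - 34)) = 138*(-17 + (-34 - 6*I*√14)) = 138*(-51 - 6*I*√14) = -7038 - 828*I*√14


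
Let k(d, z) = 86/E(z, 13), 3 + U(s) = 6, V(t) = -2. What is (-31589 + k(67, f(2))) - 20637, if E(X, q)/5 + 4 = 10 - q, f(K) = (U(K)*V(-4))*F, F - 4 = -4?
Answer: -1827996/35 ≈ -52228.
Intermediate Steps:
F = 0 (F = 4 - 4 = 0)
U(s) = 3 (U(s) = -3 + 6 = 3)
f(K) = 0 (f(K) = (3*(-2))*0 = -6*0 = 0)
E(X, q) = 30 - 5*q (E(X, q) = -20 + 5*(10 - q) = -20 + (50 - 5*q) = 30 - 5*q)
k(d, z) = -86/35 (k(d, z) = 86/(30 - 5*13) = 86/(30 - 65) = 86/(-35) = 86*(-1/35) = -86/35)
(-31589 + k(67, f(2))) - 20637 = (-31589 - 86/35) - 20637 = -1105701/35 - 20637 = -1827996/35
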